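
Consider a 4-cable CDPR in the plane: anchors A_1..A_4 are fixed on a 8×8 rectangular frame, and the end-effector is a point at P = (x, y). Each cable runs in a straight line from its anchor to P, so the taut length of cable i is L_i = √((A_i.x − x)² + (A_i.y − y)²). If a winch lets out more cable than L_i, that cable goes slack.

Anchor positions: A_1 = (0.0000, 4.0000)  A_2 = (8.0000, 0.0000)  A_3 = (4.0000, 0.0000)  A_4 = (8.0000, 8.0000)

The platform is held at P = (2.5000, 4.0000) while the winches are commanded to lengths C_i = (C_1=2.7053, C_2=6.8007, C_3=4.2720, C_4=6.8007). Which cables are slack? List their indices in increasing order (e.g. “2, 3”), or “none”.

1

i=1: geometric 2.5000 vs commanded 2.7053 ⇒ slack
i=2: geometric 6.8007 vs commanded 6.8007 ⇒ taut
i=3: geometric 4.2720 vs commanded 4.2720 ⇒ taut
i=4: geometric 6.8007 vs commanded 6.8007 ⇒ taut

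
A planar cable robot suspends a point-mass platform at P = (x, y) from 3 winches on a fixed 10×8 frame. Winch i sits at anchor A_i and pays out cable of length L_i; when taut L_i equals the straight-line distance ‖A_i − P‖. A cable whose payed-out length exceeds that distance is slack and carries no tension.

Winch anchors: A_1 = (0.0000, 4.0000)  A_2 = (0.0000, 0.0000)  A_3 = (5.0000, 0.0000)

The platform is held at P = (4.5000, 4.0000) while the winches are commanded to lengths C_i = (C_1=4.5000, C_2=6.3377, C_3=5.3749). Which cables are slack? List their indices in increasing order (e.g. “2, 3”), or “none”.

cable 1: √((-4.5000)²+(0.0000)²)=4.5000, C_1=4.5000: taut
cable 2: √((-4.5000)²+(-4.0000)²)=6.0208, C_2=6.3377: slack
cable 3: √((0.5000)²+(-4.0000)²)=4.0311, C_3=5.3749: slack

2, 3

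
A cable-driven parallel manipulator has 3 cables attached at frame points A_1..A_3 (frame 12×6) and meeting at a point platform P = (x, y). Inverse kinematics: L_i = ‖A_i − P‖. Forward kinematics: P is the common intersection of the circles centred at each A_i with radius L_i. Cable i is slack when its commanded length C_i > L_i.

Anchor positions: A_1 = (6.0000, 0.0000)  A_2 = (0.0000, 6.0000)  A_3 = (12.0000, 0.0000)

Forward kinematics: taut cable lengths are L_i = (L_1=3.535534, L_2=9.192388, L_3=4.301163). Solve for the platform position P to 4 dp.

(8.5000, 2.5000)

each cable: (A_i−P)·(A_i−P) = L_i²; let c_i = ‖A_i‖²−L_i²
c_1 = 36.0000+0.0000−12.5000 = 23.5000
row 1: 12.0000x − 12.0000y = 72.0000  (c_2=-48.5000)
row 2: -12.0000x + 0.0000y = -102.0000  (c_3=125.5000)
Cramer on rows 1–2 → x = 8.5000, y = 2.5000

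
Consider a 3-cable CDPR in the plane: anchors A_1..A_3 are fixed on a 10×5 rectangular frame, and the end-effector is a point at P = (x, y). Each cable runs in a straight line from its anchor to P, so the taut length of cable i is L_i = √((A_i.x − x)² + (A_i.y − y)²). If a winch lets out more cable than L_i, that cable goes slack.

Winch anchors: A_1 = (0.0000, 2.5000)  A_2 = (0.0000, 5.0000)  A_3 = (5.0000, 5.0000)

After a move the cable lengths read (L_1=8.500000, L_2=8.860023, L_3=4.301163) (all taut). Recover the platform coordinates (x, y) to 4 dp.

each cable: (A_i−P)·(A_i−P) = L_i²; let c_i = ‖A_i‖²−L_i²
c_1 = 0.0000+6.2500−72.2500 = -66.0000
row 1: 0.0000x − 5.0000y = -12.5000  (c_2=-53.5000)
row 2: -10.0000x − 5.0000y = -97.5000  (c_3=31.5000)
Cramer on rows 1–2 → x = 8.5000, y = 2.5000

(8.5000, 2.5000)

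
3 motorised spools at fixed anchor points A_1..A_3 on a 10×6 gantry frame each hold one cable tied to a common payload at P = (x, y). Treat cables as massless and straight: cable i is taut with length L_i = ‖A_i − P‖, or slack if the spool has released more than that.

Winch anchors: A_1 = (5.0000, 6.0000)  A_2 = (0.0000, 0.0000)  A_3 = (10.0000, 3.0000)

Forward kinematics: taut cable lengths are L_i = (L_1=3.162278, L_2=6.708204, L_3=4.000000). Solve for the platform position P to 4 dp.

each cable: (A_i−P)·(A_i−P) = L_i²; let q_i = ‖A_i‖²−L_i²
q_1 = 25.0000+36.0000−10.0000 = 51.0000
row 1: 10.0000x + 12.0000y = 96.0000  (q_2=-45.0000)
row 2: -10.0000x + 6.0000y = -42.0000  (q_3=93.0000)
Cramer on rows 1–2 → x = 6.0000, y = 3.0000

(6.0000, 3.0000)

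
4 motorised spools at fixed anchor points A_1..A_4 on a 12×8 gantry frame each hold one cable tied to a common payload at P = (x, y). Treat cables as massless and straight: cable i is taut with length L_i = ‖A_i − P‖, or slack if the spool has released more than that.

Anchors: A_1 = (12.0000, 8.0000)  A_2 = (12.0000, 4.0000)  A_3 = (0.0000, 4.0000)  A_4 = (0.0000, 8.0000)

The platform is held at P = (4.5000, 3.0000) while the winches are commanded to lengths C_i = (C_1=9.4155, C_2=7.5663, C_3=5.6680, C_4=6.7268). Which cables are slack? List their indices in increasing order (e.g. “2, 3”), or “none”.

1, 3

cable 1: √((7.5000)²+(5.0000)²)=9.0139, C_1=9.4155: slack
cable 2: √((7.5000)²+(1.0000)²)=7.5664, C_2=7.5663: taut
cable 3: √((-4.5000)²+(1.0000)²)=4.6098, C_3=5.6680: slack
cable 4: √((-4.5000)²+(5.0000)²)=6.7268, C_4=6.7268: taut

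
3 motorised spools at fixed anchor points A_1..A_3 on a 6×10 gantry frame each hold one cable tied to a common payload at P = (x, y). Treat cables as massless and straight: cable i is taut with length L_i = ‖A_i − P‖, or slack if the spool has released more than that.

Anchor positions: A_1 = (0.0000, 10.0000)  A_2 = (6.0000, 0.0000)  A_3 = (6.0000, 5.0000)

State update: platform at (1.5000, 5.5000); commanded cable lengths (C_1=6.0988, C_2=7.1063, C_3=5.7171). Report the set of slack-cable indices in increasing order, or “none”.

1, 3

cable 1: L_1 = ‖A_1−P‖ = 4.7434;  C_1 = 6.0988 → slack
cable 2: L_2 = ‖A_2−P‖ = 7.1063;  C_2 = 7.1063 → taut
cable 3: L_3 = ‖A_3−P‖ = 4.5277;  C_3 = 5.7171 → slack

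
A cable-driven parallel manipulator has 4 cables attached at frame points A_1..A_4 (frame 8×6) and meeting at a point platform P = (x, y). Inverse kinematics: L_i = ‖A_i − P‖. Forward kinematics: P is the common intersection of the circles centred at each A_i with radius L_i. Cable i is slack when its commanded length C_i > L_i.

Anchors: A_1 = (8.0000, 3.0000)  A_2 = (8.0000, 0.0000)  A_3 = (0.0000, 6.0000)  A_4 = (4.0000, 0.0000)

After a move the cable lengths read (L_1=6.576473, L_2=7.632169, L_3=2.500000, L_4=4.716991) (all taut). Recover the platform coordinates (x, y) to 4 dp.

(1.5000, 4.0000)

each cable: (A_i−P)·(A_i−P) = L_i²; let c_i = ‖A_i‖²−L_i²
c_1 = 64.0000+9.0000−43.2500 = 29.7500
row 1: 0.0000x + 6.0000y = 24.0000  (c_2=5.7500)
row 2: 16.0000x − 6.0000y = 0.0000  (c_3=29.7500)
row 3: 8.0000x + 6.0000y = 36.0000  (c_4=-6.2500)
Cramer on rows 1–2 → x = 1.5000, y = 4.0000
check cable 4: ‖A_4−P‖² = 22.2500 ≈ L_4² = 22.2500 ✓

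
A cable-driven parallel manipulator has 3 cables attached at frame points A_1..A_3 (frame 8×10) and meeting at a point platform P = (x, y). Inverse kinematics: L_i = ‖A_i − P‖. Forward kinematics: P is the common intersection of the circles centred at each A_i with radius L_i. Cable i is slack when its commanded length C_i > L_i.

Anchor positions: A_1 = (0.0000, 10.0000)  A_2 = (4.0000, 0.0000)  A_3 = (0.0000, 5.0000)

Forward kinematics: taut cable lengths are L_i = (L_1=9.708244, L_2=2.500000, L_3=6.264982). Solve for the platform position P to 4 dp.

expand ‖A_i−P‖²=L_i² and subtract eq 1 (q_i ≔ ‖A_i‖²−L_i²)
q_1 = 0.0000+100.0000−94.2500 = 5.7500
eq1−eq2 → [-8.0000  20.0000]·P = -4.0000
eq1−eq3 → [0.0000  10.0000]·P = 20.0000
2×2 solve → P = (5.5000, 2.0000)

(5.5000, 2.0000)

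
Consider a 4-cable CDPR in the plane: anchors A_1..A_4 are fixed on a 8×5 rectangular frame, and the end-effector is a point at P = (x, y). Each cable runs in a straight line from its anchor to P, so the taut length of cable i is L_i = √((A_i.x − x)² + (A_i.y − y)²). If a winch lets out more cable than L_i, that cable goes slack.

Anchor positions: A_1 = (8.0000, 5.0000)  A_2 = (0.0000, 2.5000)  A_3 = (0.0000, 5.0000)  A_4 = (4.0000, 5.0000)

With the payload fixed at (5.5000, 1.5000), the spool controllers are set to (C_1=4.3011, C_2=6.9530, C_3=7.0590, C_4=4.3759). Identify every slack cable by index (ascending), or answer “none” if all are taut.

cable 1: √((2.5000)²+(3.5000)²)=4.3012, C_1=4.3011: taut
cable 2: √((-5.5000)²+(1.0000)²)=5.5902, C_2=6.9530: slack
cable 3: √((-5.5000)²+(3.5000)²)=6.5192, C_3=7.0590: slack
cable 4: √((-1.5000)²+(3.5000)²)=3.8079, C_4=4.3759: slack

2, 3, 4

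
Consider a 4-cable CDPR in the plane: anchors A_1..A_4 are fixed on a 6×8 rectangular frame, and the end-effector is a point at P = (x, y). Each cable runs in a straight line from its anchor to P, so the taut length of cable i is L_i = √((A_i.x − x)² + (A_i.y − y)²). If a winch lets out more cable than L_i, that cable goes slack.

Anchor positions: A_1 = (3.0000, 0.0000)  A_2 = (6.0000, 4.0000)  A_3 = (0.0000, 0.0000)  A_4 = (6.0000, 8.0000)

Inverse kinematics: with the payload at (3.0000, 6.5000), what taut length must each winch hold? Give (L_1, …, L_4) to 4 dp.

cable 1: Δx=0.0000, Δy=-6.5000; L_1 = √(Δx²+Δy²) = 6.5000
cable 2: Δx=3.0000, Δy=-2.5000; L_2 = √(Δx²+Δy²) = 3.9051
cable 3: Δx=-3.0000, Δy=-6.5000; L_3 = √(Δx²+Δy²) = 7.1589
cable 4: Δx=3.0000, Δy=1.5000; L_4 = √(Δx²+Δy²) = 3.3541

(6.5000, 3.9051, 7.1589, 3.3541)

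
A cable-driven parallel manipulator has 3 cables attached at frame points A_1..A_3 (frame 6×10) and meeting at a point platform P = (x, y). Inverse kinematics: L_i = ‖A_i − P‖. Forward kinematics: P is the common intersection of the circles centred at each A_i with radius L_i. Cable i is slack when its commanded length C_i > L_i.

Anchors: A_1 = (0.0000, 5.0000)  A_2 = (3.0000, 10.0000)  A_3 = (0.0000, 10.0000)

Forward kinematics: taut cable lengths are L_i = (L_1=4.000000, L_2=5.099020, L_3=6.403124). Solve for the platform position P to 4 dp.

(4.0000, 5.0000)

each cable: (A_i−P)·(A_i−P) = L_i²; let q_i = ‖A_i‖²−L_i²
q_1 = 0.0000+25.0000−16.0000 = 9.0000
row 1: -6.0000x − 10.0000y = -74.0000  (q_2=83.0000)
row 2: 0.0000x − 10.0000y = -50.0000  (q_3=59.0000)
Cramer on rows 1–2 → x = 4.0000, y = 5.0000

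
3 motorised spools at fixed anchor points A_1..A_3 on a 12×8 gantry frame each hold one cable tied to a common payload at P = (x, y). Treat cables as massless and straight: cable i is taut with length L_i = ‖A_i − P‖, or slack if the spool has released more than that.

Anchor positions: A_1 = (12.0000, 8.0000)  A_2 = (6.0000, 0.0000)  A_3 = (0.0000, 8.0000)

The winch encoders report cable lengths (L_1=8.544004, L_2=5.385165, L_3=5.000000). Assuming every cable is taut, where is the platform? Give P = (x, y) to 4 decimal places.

(4.0000, 5.0000)

each cable: (A_i−P)·(A_i−P) = L_i²; let c_i = ‖A_i‖²−L_i²
c_1 = 144.0000+64.0000−73.0000 = 135.0000
row 1: 12.0000x + 16.0000y = 128.0000  (c_2=7.0000)
row 2: 24.0000x + 0.0000y = 96.0000  (c_3=39.0000)
Cramer on rows 1–2 → x = 4.0000, y = 5.0000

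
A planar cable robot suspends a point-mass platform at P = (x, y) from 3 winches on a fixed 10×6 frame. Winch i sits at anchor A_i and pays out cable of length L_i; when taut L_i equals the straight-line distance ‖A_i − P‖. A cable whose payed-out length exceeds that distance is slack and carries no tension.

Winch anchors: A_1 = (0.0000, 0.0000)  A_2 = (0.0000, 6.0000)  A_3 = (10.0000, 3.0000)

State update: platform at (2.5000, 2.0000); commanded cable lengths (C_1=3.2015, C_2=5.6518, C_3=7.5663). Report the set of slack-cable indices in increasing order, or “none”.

2

i=1: geometric 3.2016 vs commanded 3.2015 ⇒ taut
i=2: geometric 4.7170 vs commanded 5.6518 ⇒ slack
i=3: geometric 7.5664 vs commanded 7.5663 ⇒ taut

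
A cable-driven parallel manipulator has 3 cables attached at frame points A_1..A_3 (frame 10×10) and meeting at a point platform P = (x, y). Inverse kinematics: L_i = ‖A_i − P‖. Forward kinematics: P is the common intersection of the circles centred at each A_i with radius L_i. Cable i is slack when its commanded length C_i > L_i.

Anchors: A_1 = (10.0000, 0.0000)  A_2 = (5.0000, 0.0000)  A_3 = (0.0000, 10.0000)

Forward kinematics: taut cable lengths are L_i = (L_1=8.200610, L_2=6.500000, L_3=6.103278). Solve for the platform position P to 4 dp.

(5.0000, 6.5000)

each cable: (A_i−P)·(A_i−P) = L_i²; let c_i = ‖A_i‖²−L_i²
c_1 = 100.0000+0.0000−67.2500 = 32.7500
row 1: 10.0000x + 0.0000y = 50.0000  (c_2=-17.2500)
row 2: 20.0000x − 20.0000y = -30.0000  (c_3=62.7500)
Cramer on rows 1–2 → x = 5.0000, y = 6.5000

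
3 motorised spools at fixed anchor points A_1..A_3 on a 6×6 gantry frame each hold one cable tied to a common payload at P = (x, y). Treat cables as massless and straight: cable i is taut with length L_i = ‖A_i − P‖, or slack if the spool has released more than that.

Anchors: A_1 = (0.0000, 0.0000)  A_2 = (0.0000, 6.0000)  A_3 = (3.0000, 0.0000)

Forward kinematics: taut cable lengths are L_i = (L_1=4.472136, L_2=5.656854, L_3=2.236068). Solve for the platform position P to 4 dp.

(4.0000, 2.0000)

circle eqns → linear via eq_j − eq_1; set k_j = A_j·A_j − L_j²
k_1 = 0.0000+0.0000−20.0000 = -20.0000
0.0000·x − 12.0000·y = k_1−k_2 = -24.0000
-6.0000·x + 0.0000·y = k_1−k_3 = -24.0000
solve first two rows → x=4.0000, y=2.0000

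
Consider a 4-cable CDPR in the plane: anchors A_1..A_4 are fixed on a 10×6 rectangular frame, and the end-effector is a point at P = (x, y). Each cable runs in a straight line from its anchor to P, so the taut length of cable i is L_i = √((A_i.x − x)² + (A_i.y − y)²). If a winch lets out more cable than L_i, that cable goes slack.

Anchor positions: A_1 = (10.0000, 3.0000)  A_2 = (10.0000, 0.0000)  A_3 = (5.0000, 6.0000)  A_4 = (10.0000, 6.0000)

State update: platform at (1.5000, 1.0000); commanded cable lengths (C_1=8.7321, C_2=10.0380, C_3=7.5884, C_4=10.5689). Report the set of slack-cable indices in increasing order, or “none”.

2, 3, 4

cable 1: √((8.5000)²+(2.0000)²)=8.7321, C_1=8.7321: taut
cable 2: √((8.5000)²+(-1.0000)²)=8.5586, C_2=10.0380: slack
cable 3: √((3.5000)²+(5.0000)²)=6.1033, C_3=7.5884: slack
cable 4: √((8.5000)²+(5.0000)²)=9.8615, C_4=10.5689: slack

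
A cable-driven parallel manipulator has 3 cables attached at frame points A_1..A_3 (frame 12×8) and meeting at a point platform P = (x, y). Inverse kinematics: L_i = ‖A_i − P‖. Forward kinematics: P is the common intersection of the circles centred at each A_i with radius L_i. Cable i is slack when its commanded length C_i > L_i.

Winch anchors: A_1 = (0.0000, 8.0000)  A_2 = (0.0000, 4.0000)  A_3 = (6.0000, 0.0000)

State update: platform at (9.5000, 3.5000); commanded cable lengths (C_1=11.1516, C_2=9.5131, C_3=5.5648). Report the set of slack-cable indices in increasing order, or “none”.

cable 1: √((-9.5000)²+(4.5000)²)=10.5119, C_1=11.1516: slack
cable 2: √((-9.5000)²+(0.5000)²)=9.5131, C_2=9.5131: taut
cable 3: √((-3.5000)²+(-3.5000)²)=4.9497, C_3=5.5648: slack

1, 3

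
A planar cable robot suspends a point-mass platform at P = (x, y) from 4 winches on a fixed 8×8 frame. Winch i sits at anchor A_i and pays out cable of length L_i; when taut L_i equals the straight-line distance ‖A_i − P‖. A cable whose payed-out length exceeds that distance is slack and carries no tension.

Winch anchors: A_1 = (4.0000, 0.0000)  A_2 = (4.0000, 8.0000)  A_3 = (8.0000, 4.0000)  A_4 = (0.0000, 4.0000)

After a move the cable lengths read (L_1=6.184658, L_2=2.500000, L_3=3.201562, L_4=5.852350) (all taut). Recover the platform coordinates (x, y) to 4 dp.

circle eqns → linear via eq_j − eq_1; set k_j = A_j·A_j − L_j²
k_1 = 16.0000+0.0000−38.2500 = -22.2500
0.0000·x − 16.0000·y = k_1−k_2 = -96.0000
-8.0000·x − 8.0000·y = k_1−k_3 = -92.0000
8.0000·x − 8.0000·y = k_1−k_4 = -4.0000
solve first two rows → x=5.5000, y=6.0000
check cable 4: ‖A_4−P‖² = 34.2500 ≈ L_4² = 34.2500 ✓

(5.5000, 6.0000)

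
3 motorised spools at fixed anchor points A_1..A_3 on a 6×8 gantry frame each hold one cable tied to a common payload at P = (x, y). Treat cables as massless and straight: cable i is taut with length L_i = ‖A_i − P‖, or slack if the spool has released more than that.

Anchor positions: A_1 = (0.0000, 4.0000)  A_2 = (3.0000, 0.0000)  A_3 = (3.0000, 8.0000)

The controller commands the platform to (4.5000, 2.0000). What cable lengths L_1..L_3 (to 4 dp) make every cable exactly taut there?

L_1: Δ = A_1−P = (-4.5000, 2.0000) → ‖Δ‖ = √24.2500 = 4.9244
L_2: Δ = A_2−P = (-1.5000, -2.0000) → ‖Δ‖ = √6.2500 = 2.5000
L_3: Δ = A_3−P = (-1.5000, 6.0000) → ‖Δ‖ = √38.2500 = 6.1847

(4.9244, 2.5000, 6.1847)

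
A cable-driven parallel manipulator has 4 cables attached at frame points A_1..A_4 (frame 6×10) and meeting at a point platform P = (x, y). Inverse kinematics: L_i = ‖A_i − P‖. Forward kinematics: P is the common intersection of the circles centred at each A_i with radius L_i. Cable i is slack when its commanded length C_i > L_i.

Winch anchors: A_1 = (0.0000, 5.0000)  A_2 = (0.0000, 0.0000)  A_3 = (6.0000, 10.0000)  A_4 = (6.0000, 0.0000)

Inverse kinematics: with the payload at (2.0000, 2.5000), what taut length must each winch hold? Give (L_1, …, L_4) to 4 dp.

L_1: Δ = A_1−P = (-2.0000, 2.5000) → ‖Δ‖ = √10.2500 = 3.2016
L_2: Δ = A_2−P = (-2.0000, -2.5000) → ‖Δ‖ = √10.2500 = 3.2016
L_3: Δ = A_3−P = (4.0000, 7.5000) → ‖Δ‖ = √72.2500 = 8.5000
L_4: Δ = A_4−P = (4.0000, -2.5000) → ‖Δ‖ = √22.2500 = 4.7170

(3.2016, 3.2016, 8.5000, 4.7170)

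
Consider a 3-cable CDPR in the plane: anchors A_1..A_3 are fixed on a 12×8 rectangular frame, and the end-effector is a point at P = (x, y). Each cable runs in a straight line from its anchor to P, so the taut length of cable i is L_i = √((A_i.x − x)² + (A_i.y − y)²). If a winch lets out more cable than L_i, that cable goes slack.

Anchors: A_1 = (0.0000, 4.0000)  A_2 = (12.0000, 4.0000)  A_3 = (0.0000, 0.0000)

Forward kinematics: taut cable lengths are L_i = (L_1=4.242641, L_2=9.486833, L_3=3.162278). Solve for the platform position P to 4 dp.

(3.0000, 1.0000)

each cable: (A_i−P)·(A_i−P) = L_i²; let c_i = ‖A_i‖²−L_i²
c_1 = 0.0000+16.0000−18.0000 = -2.0000
row 1: -24.0000x + 0.0000y = -72.0000  (c_2=70.0000)
row 2: 0.0000x + 8.0000y = 8.0000  (c_3=-10.0000)
Cramer on rows 1–2 → x = 3.0000, y = 1.0000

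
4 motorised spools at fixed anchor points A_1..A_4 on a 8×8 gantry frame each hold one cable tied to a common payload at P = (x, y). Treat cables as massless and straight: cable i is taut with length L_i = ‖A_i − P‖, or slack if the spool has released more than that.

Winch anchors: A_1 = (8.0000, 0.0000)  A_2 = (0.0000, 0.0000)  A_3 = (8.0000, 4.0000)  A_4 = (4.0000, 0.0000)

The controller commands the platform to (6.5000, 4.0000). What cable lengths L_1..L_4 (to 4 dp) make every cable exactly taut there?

(4.2720, 7.6322, 1.5000, 4.7170)

L_1: Δ = A_1−P = (1.5000, -4.0000) → ‖Δ‖ = √18.2500 = 4.2720
L_2: Δ = A_2−P = (-6.5000, -4.0000) → ‖Δ‖ = √58.2500 = 7.6322
L_3: Δ = A_3−P = (1.5000, 0.0000) → ‖Δ‖ = √2.2500 = 1.5000
L_4: Δ = A_4−P = (-2.5000, -4.0000) → ‖Δ‖ = √22.2500 = 4.7170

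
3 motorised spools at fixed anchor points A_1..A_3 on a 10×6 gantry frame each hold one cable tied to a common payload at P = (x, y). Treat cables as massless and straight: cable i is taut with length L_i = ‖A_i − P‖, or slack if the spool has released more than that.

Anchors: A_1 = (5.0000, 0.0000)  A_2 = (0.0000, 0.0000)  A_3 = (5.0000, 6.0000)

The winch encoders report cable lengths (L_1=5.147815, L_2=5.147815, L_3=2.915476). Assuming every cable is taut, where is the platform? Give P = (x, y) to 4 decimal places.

(2.5000, 4.5000)

expand ‖A_i−P‖²=L_i² and subtract eq 1 (q_i ≔ ‖A_i‖²−L_i²)
q_1 = 25.0000+0.0000−26.5000 = -1.5000
eq1−eq2 → [10.0000  0.0000]·P = 25.0000
eq1−eq3 → [0.0000  -12.0000]·P = -54.0000
2×2 solve → P = (2.5000, 4.5000)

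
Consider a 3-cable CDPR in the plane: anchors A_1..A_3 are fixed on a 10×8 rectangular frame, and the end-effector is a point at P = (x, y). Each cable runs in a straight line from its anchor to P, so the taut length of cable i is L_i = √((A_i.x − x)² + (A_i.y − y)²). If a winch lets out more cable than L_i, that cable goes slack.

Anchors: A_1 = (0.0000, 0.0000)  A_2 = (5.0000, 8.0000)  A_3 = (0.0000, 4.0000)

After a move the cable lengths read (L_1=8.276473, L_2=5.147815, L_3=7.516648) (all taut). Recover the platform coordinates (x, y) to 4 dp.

each cable: (A_i−P)·(A_i−P) = L_i²; let k_i = ‖A_i‖²−L_i²
k_1 = 0.0000+0.0000−68.5000 = -68.5000
row 1: -10.0000x − 16.0000y = -131.0000  (k_2=62.5000)
row 2: 0.0000x − 8.0000y = -28.0000  (k_3=-40.5000)
Cramer on rows 1–2 → x = 7.5000, y = 3.5000

(7.5000, 3.5000)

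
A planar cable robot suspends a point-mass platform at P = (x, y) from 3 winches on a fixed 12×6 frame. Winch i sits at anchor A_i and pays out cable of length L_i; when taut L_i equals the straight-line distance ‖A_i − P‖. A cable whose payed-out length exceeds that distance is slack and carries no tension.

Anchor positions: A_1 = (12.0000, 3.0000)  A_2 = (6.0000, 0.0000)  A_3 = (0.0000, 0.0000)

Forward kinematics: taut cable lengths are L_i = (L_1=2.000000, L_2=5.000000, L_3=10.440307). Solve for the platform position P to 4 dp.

(10.0000, 3.0000)

expand ‖A_i−P‖²=L_i² and subtract eq 1 (c_i ≔ ‖A_i‖²−L_i²)
c_1 = 144.0000+9.0000−4.0000 = 149.0000
eq1−eq2 → [12.0000  6.0000]·P = 138.0000
eq1−eq3 → [24.0000  6.0000]·P = 258.0000
2×2 solve → P = (10.0000, 3.0000)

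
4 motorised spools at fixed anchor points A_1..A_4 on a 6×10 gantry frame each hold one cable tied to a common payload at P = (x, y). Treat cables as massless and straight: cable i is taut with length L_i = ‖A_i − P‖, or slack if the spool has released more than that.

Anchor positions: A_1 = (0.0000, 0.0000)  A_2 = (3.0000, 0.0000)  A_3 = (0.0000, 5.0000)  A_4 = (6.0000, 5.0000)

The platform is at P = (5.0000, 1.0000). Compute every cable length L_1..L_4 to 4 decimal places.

(5.0990, 2.2361, 6.4031, 4.1231)

L_1: Δ = A_1−P = (-5.0000, -1.0000) → ‖Δ‖ = √26.0000 = 5.0990
L_2: Δ = A_2−P = (-2.0000, -1.0000) → ‖Δ‖ = √5.0000 = 2.2361
L_3: Δ = A_3−P = (-5.0000, 4.0000) → ‖Δ‖ = √41.0000 = 6.4031
L_4: Δ = A_4−P = (1.0000, 4.0000) → ‖Δ‖ = √17.0000 = 4.1231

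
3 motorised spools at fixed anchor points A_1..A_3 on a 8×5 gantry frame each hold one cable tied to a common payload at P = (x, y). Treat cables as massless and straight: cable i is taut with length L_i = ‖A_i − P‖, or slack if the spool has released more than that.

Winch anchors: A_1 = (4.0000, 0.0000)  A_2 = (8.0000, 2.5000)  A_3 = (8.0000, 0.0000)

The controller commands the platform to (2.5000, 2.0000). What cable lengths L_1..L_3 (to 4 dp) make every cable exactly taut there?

L_1 = √((4.0000−2.5000)² + (0.0000−2.0000)²) = 2.5000
L_2 = √((8.0000−2.5000)² + (2.5000−2.0000)²) = 5.5227
L_3 = √((8.0000−2.5000)² + (0.0000−2.0000)²) = 5.8523

(2.5000, 5.5227, 5.8523)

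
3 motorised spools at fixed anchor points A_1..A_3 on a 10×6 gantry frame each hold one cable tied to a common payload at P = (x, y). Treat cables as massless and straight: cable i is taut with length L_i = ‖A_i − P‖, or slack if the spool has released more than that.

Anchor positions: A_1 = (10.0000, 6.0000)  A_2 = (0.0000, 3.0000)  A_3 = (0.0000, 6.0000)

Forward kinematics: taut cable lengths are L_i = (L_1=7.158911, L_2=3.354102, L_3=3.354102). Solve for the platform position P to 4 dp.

(3.0000, 4.5000)

circle eqns → linear via eq_j − eq_1; set c_j = A_j·A_j − L_j²
c_1 = 100.0000+36.0000−51.2500 = 84.7500
20.0000·x + 6.0000·y = c_1−c_2 = 87.0000
20.0000·x + 0.0000·y = c_1−c_3 = 60.0000
solve first two rows → x=3.0000, y=4.5000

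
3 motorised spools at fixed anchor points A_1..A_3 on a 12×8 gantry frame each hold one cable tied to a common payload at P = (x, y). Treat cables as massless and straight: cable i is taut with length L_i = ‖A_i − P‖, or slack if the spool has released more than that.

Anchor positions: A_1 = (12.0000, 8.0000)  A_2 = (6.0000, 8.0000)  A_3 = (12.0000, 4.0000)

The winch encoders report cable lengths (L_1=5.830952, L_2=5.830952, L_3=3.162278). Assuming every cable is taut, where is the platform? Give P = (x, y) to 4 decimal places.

expand ‖A_i−P‖²=L_i² and subtract eq 1 (c_i ≔ ‖A_i‖²−L_i²)
c_1 = 144.0000+64.0000−34.0000 = 174.0000
eq1−eq2 → [12.0000  0.0000]·P = 108.0000
eq1−eq3 → [0.0000  8.0000]·P = 24.0000
2×2 solve → P = (9.0000, 3.0000)

(9.0000, 3.0000)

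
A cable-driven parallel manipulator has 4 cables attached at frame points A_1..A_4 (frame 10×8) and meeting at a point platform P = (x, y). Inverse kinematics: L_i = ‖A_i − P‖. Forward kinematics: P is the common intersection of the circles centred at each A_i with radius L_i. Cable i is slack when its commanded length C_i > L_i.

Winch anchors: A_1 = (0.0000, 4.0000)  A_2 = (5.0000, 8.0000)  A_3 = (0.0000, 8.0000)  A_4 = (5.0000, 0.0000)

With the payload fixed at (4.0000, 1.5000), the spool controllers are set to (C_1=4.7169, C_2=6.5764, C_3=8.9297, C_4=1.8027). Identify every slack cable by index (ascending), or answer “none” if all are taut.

3

i=1: geometric 4.7170 vs commanded 4.7169 ⇒ taut
i=2: geometric 6.5765 vs commanded 6.5764 ⇒ taut
i=3: geometric 7.6322 vs commanded 8.9297 ⇒ slack
i=4: geometric 1.8028 vs commanded 1.8027 ⇒ taut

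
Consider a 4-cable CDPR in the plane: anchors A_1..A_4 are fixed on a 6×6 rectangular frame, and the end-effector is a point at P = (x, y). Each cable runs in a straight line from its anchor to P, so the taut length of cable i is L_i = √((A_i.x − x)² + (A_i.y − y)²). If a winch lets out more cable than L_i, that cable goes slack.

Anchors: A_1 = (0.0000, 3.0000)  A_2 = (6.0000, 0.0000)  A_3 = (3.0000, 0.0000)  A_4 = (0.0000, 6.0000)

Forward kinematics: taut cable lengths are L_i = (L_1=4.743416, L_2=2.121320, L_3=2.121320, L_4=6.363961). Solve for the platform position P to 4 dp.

(4.5000, 1.5000)

circle eqns → linear via eq_j − eq_1; set q_j = A_j·A_j − L_j²
q_1 = 0.0000+9.0000−22.5000 = -13.5000
-12.0000·x + 6.0000·y = q_1−q_2 = -45.0000
-6.0000·x + 6.0000·y = q_1−q_3 = -18.0000
0.0000·x − 6.0000·y = q_1−q_4 = -9.0000
solve first two rows → x=4.5000, y=1.5000
check cable 4: ‖A_4−P‖² = 40.5000 ≈ L_4² = 40.5000 ✓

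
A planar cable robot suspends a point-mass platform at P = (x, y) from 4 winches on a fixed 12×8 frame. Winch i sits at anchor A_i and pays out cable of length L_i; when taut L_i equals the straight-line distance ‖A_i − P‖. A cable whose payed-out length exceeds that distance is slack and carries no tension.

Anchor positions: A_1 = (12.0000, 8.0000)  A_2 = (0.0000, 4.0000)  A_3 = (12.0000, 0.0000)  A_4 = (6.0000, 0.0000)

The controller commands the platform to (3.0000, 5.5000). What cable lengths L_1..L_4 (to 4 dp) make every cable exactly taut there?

L_1: Δ = A_1−P = (9.0000, 2.5000) → ‖Δ‖ = √87.2500 = 9.3408
L_2: Δ = A_2−P = (-3.0000, -1.5000) → ‖Δ‖ = √11.2500 = 3.3541
L_3: Δ = A_3−P = (9.0000, -5.5000) → ‖Δ‖ = √111.2500 = 10.5475
L_4: Δ = A_4−P = (3.0000, -5.5000) → ‖Δ‖ = √39.2500 = 6.2650

(9.3408, 3.3541, 10.5475, 6.2650)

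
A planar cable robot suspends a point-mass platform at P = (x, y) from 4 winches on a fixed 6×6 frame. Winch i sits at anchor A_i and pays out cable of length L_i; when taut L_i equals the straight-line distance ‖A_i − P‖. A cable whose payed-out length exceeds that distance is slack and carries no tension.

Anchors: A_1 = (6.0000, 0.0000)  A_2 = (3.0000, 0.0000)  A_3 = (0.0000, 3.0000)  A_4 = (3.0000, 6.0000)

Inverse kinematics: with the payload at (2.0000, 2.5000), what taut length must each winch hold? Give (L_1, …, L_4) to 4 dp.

(4.7170, 2.6926, 2.0616, 3.6401)

cable 1: Δx=4.0000, Δy=-2.5000; L_1 = √(Δx²+Δy²) = 4.7170
cable 2: Δx=1.0000, Δy=-2.5000; L_2 = √(Δx²+Δy²) = 2.6926
cable 3: Δx=-2.0000, Δy=0.5000; L_3 = √(Δx²+Δy²) = 2.0616
cable 4: Δx=1.0000, Δy=3.5000; L_4 = √(Δx²+Δy²) = 3.6401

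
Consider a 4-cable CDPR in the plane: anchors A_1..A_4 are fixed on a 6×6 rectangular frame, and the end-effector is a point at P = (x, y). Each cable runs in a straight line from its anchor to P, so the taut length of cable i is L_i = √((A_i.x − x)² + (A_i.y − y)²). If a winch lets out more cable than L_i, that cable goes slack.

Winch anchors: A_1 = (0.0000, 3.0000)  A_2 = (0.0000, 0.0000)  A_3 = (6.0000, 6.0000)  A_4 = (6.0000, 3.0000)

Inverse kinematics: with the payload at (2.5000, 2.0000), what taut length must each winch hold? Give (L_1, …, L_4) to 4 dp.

cable 1: Δx=-2.5000, Δy=1.0000; L_1 = √(Δx²+Δy²) = 2.6926
cable 2: Δx=-2.5000, Δy=-2.0000; L_2 = √(Δx²+Δy²) = 3.2016
cable 3: Δx=3.5000, Δy=4.0000; L_3 = √(Δx²+Δy²) = 5.3151
cable 4: Δx=3.5000, Δy=1.0000; L_4 = √(Δx²+Δy²) = 3.6401

(2.6926, 3.2016, 5.3151, 3.6401)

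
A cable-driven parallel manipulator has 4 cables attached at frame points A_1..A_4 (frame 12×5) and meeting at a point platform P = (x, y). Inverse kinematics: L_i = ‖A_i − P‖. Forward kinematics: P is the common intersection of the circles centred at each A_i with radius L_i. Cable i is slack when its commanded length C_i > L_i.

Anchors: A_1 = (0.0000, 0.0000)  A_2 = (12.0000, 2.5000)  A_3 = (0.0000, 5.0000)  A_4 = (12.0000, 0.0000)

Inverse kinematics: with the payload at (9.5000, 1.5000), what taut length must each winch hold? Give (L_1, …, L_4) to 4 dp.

(9.6177, 2.6926, 10.1242, 2.9155)

L_1: Δ = A_1−P = (-9.5000, -1.5000) → ‖Δ‖ = √92.5000 = 9.6177
L_2: Δ = A_2−P = (2.5000, 1.0000) → ‖Δ‖ = √7.2500 = 2.6926
L_3: Δ = A_3−P = (-9.5000, 3.5000) → ‖Δ‖ = √102.5000 = 10.1242
L_4: Δ = A_4−P = (2.5000, -1.5000) → ‖Δ‖ = √8.5000 = 2.9155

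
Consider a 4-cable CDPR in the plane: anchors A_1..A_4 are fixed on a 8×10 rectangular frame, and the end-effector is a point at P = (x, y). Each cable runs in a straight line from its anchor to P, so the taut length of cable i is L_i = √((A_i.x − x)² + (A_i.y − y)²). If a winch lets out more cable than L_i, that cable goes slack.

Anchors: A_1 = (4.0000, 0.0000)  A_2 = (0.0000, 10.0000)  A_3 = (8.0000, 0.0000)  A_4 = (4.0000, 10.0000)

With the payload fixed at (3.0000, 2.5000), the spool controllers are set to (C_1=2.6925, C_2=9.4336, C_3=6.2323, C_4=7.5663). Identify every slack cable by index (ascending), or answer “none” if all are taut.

2, 3

cable 1: √((1.0000)²+(-2.5000)²)=2.6926, C_1=2.6925: taut
cable 2: √((-3.0000)²+(7.5000)²)=8.0777, C_2=9.4336: slack
cable 3: √((5.0000)²+(-2.5000)²)=5.5902, C_3=6.2323: slack
cable 4: √((1.0000)²+(7.5000)²)=7.5664, C_4=7.5663: taut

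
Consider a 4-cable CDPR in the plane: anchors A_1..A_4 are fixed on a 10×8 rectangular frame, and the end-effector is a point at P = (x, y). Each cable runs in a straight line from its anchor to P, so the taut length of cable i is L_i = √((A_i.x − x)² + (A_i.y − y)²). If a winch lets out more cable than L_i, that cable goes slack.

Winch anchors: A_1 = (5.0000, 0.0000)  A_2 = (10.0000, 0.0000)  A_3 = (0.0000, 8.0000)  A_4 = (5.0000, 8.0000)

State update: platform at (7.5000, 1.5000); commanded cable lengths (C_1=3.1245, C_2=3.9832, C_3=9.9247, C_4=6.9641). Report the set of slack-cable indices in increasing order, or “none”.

1, 2

i=1: geometric 2.9155 vs commanded 3.1245 ⇒ slack
i=2: geometric 2.9155 vs commanded 3.9832 ⇒ slack
i=3: geometric 9.9247 vs commanded 9.9247 ⇒ taut
i=4: geometric 6.9642 vs commanded 6.9641 ⇒ taut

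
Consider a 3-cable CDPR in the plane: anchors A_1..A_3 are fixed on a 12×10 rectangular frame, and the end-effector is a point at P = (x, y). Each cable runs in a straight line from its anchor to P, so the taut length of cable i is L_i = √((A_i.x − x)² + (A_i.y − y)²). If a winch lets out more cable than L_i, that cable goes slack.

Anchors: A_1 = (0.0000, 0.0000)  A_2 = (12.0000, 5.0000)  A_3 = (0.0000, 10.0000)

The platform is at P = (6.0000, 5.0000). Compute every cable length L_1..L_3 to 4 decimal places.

L_1 = √((0.0000−6.0000)² + (0.0000−5.0000)²) = 7.8102
L_2 = √((12.0000−6.0000)² + (5.0000−5.0000)²) = 6.0000
L_3 = √((0.0000−6.0000)² + (10.0000−5.0000)²) = 7.8102

(7.8102, 6.0000, 7.8102)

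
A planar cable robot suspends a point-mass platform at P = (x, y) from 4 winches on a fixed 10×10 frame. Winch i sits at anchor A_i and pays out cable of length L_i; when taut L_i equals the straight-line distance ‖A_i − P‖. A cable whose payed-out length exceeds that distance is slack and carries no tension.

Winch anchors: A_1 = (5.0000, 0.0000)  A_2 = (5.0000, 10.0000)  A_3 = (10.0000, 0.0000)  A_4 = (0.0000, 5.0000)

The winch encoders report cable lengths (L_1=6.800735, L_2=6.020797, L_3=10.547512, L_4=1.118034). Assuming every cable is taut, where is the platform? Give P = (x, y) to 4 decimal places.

(1.0000, 5.5000)

each cable: (A_i−P)·(A_i−P) = L_i²; let c_i = ‖A_i‖²−L_i²
c_1 = 25.0000+0.0000−46.2500 = -21.2500
row 1: 0.0000x − 20.0000y = -110.0000  (c_2=88.7500)
row 2: -10.0000x + 0.0000y = -10.0000  (c_3=-11.2500)
row 3: 10.0000x − 10.0000y = -45.0000  (c_4=23.7500)
Cramer on rows 1–2 → x = 1.0000, y = 5.5000
check cable 4: ‖A_4−P‖² = 1.2500 ≈ L_4² = 1.2500 ✓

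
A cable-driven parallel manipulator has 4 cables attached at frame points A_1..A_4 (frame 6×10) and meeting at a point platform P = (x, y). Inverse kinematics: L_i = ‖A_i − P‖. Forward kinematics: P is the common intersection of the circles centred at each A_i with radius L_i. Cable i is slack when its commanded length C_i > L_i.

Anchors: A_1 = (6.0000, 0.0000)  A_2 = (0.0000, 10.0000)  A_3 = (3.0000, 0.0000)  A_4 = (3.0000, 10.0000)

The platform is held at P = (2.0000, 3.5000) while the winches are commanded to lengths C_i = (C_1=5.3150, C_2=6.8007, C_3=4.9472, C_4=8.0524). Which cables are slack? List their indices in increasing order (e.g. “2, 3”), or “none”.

cable 1: √((4.0000)²+(-3.5000)²)=5.3151, C_1=5.3150: taut
cable 2: √((-2.0000)²+(6.5000)²)=6.8007, C_2=6.8007: taut
cable 3: √((1.0000)²+(-3.5000)²)=3.6401, C_3=4.9472: slack
cable 4: √((1.0000)²+(6.5000)²)=6.5765, C_4=8.0524: slack

3, 4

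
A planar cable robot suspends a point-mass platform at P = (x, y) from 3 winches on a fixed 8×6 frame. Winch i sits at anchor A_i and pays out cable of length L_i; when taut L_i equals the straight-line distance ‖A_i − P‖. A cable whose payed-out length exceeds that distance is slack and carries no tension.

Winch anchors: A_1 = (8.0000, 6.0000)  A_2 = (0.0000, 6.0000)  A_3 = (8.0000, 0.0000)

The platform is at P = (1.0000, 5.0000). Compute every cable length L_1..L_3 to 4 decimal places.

L_1 = √((8.0000−1.0000)² + (6.0000−5.0000)²) = 7.0711
L_2 = √((0.0000−1.0000)² + (6.0000−5.0000)²) = 1.4142
L_3 = √((8.0000−1.0000)² + (0.0000−5.0000)²) = 8.6023

(7.0711, 1.4142, 8.6023)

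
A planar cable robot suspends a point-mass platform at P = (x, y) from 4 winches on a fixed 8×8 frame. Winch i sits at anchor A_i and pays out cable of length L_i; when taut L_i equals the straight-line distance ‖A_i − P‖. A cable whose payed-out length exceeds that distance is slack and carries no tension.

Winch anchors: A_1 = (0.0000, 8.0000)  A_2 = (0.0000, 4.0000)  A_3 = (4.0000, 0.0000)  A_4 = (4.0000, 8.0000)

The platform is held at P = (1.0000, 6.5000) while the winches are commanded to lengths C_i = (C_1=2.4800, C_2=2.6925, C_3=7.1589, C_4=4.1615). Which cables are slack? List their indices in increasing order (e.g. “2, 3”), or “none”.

cable 1: √((-1.0000)²+(1.5000)²)=1.8028, C_1=2.4800: slack
cable 2: √((-1.0000)²+(-2.5000)²)=2.6926, C_2=2.6925: taut
cable 3: √((3.0000)²+(-6.5000)²)=7.1589, C_3=7.1589: taut
cable 4: √((3.0000)²+(1.5000)²)=3.3541, C_4=4.1615: slack

1, 4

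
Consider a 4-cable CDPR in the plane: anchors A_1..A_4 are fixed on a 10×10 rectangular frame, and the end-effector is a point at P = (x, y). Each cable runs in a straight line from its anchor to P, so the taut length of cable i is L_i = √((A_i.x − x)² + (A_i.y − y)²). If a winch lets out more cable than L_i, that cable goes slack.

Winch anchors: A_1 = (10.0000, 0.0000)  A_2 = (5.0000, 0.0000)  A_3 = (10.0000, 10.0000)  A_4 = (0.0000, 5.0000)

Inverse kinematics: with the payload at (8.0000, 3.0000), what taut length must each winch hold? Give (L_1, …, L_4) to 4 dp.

(3.6056, 4.2426, 7.2801, 8.2462)

L_1: Δ = A_1−P = (2.0000, -3.0000) → ‖Δ‖ = √13.0000 = 3.6056
L_2: Δ = A_2−P = (-3.0000, -3.0000) → ‖Δ‖ = √18.0000 = 4.2426
L_3: Δ = A_3−P = (2.0000, 7.0000) → ‖Δ‖ = √53.0000 = 7.2801
L_4: Δ = A_4−P = (-8.0000, 2.0000) → ‖Δ‖ = √68.0000 = 8.2462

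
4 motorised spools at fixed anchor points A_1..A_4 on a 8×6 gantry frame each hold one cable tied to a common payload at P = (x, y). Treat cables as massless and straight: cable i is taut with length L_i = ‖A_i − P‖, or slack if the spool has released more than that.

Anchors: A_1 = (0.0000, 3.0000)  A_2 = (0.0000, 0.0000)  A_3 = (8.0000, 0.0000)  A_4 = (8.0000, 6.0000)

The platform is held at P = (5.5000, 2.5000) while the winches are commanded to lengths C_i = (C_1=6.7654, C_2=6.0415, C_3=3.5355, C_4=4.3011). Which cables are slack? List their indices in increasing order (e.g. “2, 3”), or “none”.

cable 1: L_1 = ‖A_1−P‖ = 5.5227;  C_1 = 6.7654 → slack
cable 2: L_2 = ‖A_2−P‖ = 6.0415;  C_2 = 6.0415 → taut
cable 3: L_3 = ‖A_3−P‖ = 3.5355;  C_3 = 3.5355 → taut
cable 4: L_4 = ‖A_4−P‖ = 4.3012;  C_4 = 4.3011 → taut

1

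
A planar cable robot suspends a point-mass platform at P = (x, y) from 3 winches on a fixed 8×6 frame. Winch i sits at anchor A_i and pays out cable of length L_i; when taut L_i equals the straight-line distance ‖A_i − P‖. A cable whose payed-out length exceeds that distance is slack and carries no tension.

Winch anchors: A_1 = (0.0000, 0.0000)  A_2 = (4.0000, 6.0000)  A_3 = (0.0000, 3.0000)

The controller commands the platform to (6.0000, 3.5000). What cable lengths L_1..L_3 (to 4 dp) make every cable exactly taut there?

(6.9462, 3.2016, 6.0208)

cable 1: Δx=-6.0000, Δy=-3.5000; L_1 = √(Δx²+Δy²) = 6.9462
cable 2: Δx=-2.0000, Δy=2.5000; L_2 = √(Δx²+Δy²) = 3.2016
cable 3: Δx=-6.0000, Δy=-0.5000; L_3 = √(Δx²+Δy²) = 6.0208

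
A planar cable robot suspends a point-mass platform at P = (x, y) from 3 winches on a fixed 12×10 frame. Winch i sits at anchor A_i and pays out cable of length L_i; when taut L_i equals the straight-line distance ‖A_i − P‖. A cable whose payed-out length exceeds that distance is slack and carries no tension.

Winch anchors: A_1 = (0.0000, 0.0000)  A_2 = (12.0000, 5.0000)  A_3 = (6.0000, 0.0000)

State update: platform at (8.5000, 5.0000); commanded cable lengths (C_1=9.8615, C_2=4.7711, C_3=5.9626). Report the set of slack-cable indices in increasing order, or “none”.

2, 3

cable 1: √((-8.5000)²+(-5.0000)²)=9.8615, C_1=9.8615: taut
cable 2: √((3.5000)²+(0.0000)²)=3.5000, C_2=4.7711: slack
cable 3: √((-2.5000)²+(-5.0000)²)=5.5902, C_3=5.9626: slack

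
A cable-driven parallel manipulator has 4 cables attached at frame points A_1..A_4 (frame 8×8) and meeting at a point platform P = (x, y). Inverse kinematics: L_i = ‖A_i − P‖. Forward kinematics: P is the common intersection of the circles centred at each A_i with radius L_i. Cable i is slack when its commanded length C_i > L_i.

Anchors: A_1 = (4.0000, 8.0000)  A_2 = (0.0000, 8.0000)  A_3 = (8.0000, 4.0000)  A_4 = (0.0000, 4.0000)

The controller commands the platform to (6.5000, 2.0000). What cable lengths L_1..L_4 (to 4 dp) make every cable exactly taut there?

cable 1: Δx=-2.5000, Δy=6.0000; L_1 = √(Δx²+Δy²) = 6.5000
cable 2: Δx=-6.5000, Δy=6.0000; L_2 = √(Δx²+Δy²) = 8.8459
cable 3: Δx=1.5000, Δy=2.0000; L_3 = √(Δx²+Δy²) = 2.5000
cable 4: Δx=-6.5000, Δy=2.0000; L_4 = √(Δx²+Δy²) = 6.8007

(6.5000, 8.8459, 2.5000, 6.8007)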